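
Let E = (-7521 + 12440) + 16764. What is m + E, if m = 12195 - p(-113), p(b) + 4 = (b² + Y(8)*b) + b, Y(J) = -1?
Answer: 21113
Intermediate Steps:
p(b) = -4 + b² (p(b) = -4 + ((b² - b) + b) = -4 + b²)
E = 21683 (E = 4919 + 16764 = 21683)
m = -570 (m = 12195 - (-4 + (-113)²) = 12195 - (-4 + 12769) = 12195 - 1*12765 = 12195 - 12765 = -570)
m + E = -570 + 21683 = 21113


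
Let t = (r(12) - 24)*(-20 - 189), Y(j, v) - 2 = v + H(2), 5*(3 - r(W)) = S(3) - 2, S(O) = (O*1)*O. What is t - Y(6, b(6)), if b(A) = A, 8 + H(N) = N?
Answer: 23398/5 ≈ 4679.6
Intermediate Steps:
S(O) = O² (S(O) = O*O = O²)
H(N) = -8 + N
r(W) = 8/5 (r(W) = 3 - (3² - 2)/5 = 3 - (9 - 2)/5 = 3 - ⅕*7 = 3 - 7/5 = 8/5)
Y(j, v) = -4 + v (Y(j, v) = 2 + (v + (-8 + 2)) = 2 + (v - 6) = 2 + (-6 + v) = -4 + v)
t = 23408/5 (t = (8/5 - 24)*(-20 - 189) = -112/5*(-209) = 23408/5 ≈ 4681.6)
t - Y(6, b(6)) = 23408/5 - (-4 + 6) = 23408/5 - 1*2 = 23408/5 - 2 = 23398/5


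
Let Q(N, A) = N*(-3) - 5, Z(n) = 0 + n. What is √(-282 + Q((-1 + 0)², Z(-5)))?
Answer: I*√290 ≈ 17.029*I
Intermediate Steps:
Z(n) = n
Q(N, A) = -5 - 3*N (Q(N, A) = -3*N - 5 = -5 - 3*N)
√(-282 + Q((-1 + 0)², Z(-5))) = √(-282 + (-5 - 3*(-1 + 0)²)) = √(-282 + (-5 - 3*(-1)²)) = √(-282 + (-5 - 3*1)) = √(-282 + (-5 - 3)) = √(-282 - 8) = √(-290) = I*√290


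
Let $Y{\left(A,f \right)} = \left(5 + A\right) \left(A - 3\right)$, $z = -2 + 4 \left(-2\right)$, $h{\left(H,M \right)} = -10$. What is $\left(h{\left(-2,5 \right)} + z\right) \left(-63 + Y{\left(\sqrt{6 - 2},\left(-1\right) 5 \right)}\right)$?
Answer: $1400$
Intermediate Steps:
$z = -10$ ($z = -2 - 8 = -10$)
$Y{\left(A,f \right)} = \left(-3 + A\right) \left(5 + A\right)$ ($Y{\left(A,f \right)} = \left(5 + A\right) \left(-3 + A\right) = \left(-3 + A\right) \left(5 + A\right)$)
$\left(h{\left(-2,5 \right)} + z\right) \left(-63 + Y{\left(\sqrt{6 - 2},\left(-1\right) 5 \right)}\right) = \left(-10 - 10\right) \left(-63 + \left(-15 + \left(\sqrt{6 - 2}\right)^{2} + 2 \sqrt{6 - 2}\right)\right) = - 20 \left(-63 + \left(-15 + \left(\sqrt{4}\right)^{2} + 2 \sqrt{4}\right)\right) = - 20 \left(-63 + \left(-15 + 2^{2} + 2 \cdot 2\right)\right) = - 20 \left(-63 + \left(-15 + 4 + 4\right)\right) = - 20 \left(-63 - 7\right) = \left(-20\right) \left(-70\right) = 1400$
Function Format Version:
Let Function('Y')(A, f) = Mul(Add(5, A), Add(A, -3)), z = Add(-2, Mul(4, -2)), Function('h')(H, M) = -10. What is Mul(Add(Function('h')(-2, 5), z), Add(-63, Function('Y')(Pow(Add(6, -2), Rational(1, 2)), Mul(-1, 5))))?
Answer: 1400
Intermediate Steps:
z = -10 (z = Add(-2, -8) = -10)
Function('Y')(A, f) = Mul(Add(-3, A), Add(5, A)) (Function('Y')(A, f) = Mul(Add(5, A), Add(-3, A)) = Mul(Add(-3, A), Add(5, A)))
Mul(Add(Function('h')(-2, 5), z), Add(-63, Function('Y')(Pow(Add(6, -2), Rational(1, 2)), Mul(-1, 5)))) = Mul(Add(-10, -10), Add(-63, Add(-15, Pow(Pow(Add(6, -2), Rational(1, 2)), 2), Mul(2, Pow(Add(6, -2), Rational(1, 2)))))) = Mul(-20, Add(-63, Add(-15, Pow(Pow(4, Rational(1, 2)), 2), Mul(2, Pow(4, Rational(1, 2)))))) = Mul(-20, Add(-63, Add(-15, Pow(2, 2), Mul(2, 2)))) = Mul(-20, Add(-63, Add(-15, 4, 4))) = Mul(-20, Add(-63, -7)) = Mul(-20, -70) = 1400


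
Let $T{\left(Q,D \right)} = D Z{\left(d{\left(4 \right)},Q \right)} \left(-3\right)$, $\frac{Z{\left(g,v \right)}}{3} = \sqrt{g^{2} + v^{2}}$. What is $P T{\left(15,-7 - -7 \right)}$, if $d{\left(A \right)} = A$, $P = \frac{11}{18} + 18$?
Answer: $0$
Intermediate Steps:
$P = \frac{335}{18}$ ($P = 11 \cdot \frac{1}{18} + 18 = \frac{11}{18} + 18 = \frac{335}{18} \approx 18.611$)
$Z{\left(g,v \right)} = 3 \sqrt{g^{2} + v^{2}}$
$T{\left(Q,D \right)} = - 9 D \sqrt{16 + Q^{2}}$ ($T{\left(Q,D \right)} = D 3 \sqrt{4^{2} + Q^{2}} \left(-3\right) = D 3 \sqrt{16 + Q^{2}} \left(-3\right) = 3 D \sqrt{16 + Q^{2}} \left(-3\right) = - 9 D \sqrt{16 + Q^{2}}$)
$P T{\left(15,-7 - -7 \right)} = \frac{335 \left(- 9 \left(-7 - -7\right) \sqrt{16 + 15^{2}}\right)}{18} = \frac{335 \left(- 9 \left(-7 + 7\right) \sqrt{16 + 225}\right)}{18} = \frac{335 \left(\left(-9\right) 0 \sqrt{241}\right)}{18} = \frac{335}{18} \cdot 0 = 0$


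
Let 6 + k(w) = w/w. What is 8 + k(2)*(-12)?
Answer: 68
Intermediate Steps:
k(w) = -5 (k(w) = -6 + w/w = -6 + 1 = -5)
8 + k(2)*(-12) = 8 - 5*(-12) = 8 + 60 = 68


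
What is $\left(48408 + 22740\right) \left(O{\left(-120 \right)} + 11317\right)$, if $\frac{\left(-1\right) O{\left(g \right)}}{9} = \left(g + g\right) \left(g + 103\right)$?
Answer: $-1807372644$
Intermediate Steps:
$O{\left(g \right)} = - 18 g \left(103 + g\right)$ ($O{\left(g \right)} = - 9 \left(g + g\right) \left(g + 103\right) = - 9 \cdot 2 g \left(103 + g\right) = - 18 g \left(103 + g\right)$)
$\left(48408 + 22740\right) \left(O{\left(-120 \right)} + 11317\right) = \left(48408 + 22740\right) \left(\left(-18\right) \left(-120\right) \left(103 - 120\right) + 11317\right) = 71148 \left(\left(-18\right) \left(-120\right) \left(-17\right) + 11317\right) = 71148 \left(-36720 + 11317\right) = 71148 \left(-25403\right) = -1807372644$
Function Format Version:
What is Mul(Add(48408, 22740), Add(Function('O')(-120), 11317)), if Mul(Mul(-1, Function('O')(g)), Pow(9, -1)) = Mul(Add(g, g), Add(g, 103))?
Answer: -1807372644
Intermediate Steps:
Function('O')(g) = Mul(-18, g, Add(103, g)) (Function('O')(g) = Mul(-9, Mul(Add(g, g), Add(g, 103))) = Mul(-9, Mul(Mul(2, g), Add(103, g))) = Mul(-9, Mul(2, g, Add(103, g))) = Mul(-18, g, Add(103, g)))
Mul(Add(48408, 22740), Add(Function('O')(-120), 11317)) = Mul(Add(48408, 22740), Add(Mul(-18, -120, Add(103, -120)), 11317)) = Mul(71148, Add(Mul(-18, -120, -17), 11317)) = Mul(71148, Add(-36720, 11317)) = Mul(71148, -25403) = -1807372644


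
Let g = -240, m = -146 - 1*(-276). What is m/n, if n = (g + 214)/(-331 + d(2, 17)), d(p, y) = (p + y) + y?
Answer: 1475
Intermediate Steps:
m = 130 (m = -146 + 276 = 130)
d(p, y) = p + 2*y
n = 26/295 (n = (-240 + 214)/(-331 + (2 + 2*17)) = -26/(-331 + (2 + 34)) = -26/(-331 + 36) = -26/(-295) = -26*(-1/295) = 26/295 ≈ 0.088136)
m/n = 130/(26/295) = 130*(295/26) = 1475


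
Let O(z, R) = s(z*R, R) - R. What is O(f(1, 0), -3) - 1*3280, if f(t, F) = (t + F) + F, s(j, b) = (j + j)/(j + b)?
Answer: -3276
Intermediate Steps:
s(j, b) = 2*j/(b + j) (s(j, b) = (2*j)/(b + j) = 2*j/(b + j))
f(t, F) = t + 2*F (f(t, F) = (F + t) + F = t + 2*F)
O(z, R) = -R + 2*R*z/(R + R*z) (O(z, R) = 2*(z*R)/(R + z*R) - R = 2*(R*z)/(R + R*z) - R = 2*R*z/(R + R*z) - R = -R + 2*R*z/(R + R*z))
O(f(1, 0), -3) - 1*3280 = (2*(1 + 2*0) - 1*(-3)*(1 + (1 + 2*0)))/(1 + (1 + 2*0)) - 1*3280 = (2*(1 + 0) - 1*(-3)*(1 + (1 + 0)))/(1 + (1 + 0)) - 3280 = (2*1 - 1*(-3)*(1 + 1))/(1 + 1) - 3280 = (2 - 1*(-3)*2)/2 - 3280 = (2 + 6)/2 - 3280 = (½)*8 - 3280 = 4 - 3280 = -3276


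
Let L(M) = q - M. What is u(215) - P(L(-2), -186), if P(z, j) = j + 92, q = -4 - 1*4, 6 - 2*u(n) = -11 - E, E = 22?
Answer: 227/2 ≈ 113.50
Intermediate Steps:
u(n) = 39/2 (u(n) = 3 - (-11 - 1*22)/2 = 3 - (-11 - 22)/2 = 3 - ½*(-33) = 3 + 33/2 = 39/2)
q = -8 (q = -4 - 4 = -8)
L(M) = -8 - M
P(z, j) = 92 + j
u(215) - P(L(-2), -186) = 39/2 - (92 - 186) = 39/2 - 1*(-94) = 39/2 + 94 = 227/2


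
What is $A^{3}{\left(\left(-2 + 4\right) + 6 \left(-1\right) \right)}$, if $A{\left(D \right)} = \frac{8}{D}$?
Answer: $-8$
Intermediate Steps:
$A^{3}{\left(\left(-2 + 4\right) + 6 \left(-1\right) \right)} = \left(\frac{8}{\left(-2 + 4\right) + 6 \left(-1\right)}\right)^{3} = \left(\frac{8}{2 - 6}\right)^{3} = \left(\frac{8}{-4}\right)^{3} = \left(8 \left(- \frac{1}{4}\right)\right)^{3} = \left(-2\right)^{3} = -8$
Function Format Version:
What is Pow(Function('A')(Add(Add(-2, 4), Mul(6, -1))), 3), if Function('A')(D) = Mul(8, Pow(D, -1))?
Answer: -8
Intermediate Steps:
Pow(Function('A')(Add(Add(-2, 4), Mul(6, -1))), 3) = Pow(Mul(8, Pow(Add(Add(-2, 4), Mul(6, -1)), -1)), 3) = Pow(Mul(8, Pow(Add(2, -6), -1)), 3) = Pow(Mul(8, Pow(-4, -1)), 3) = Pow(Mul(8, Rational(-1, 4)), 3) = Pow(-2, 3) = -8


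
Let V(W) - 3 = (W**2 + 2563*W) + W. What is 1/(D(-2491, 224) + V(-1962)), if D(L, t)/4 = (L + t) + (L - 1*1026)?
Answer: -1/1204257 ≈ -8.3039e-7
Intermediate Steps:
V(W) = 3 + W**2 + 2564*W (V(W) = 3 + ((W**2 + 2563*W) + W) = 3 + (W**2 + 2564*W) = 3 + W**2 + 2564*W)
D(L, t) = -4104 + 4*t + 8*L (D(L, t) = 4*((L + t) + (L - 1*1026)) = 4*((L + t) + (L - 1026)) = 4*((L + t) + (-1026 + L)) = 4*(-1026 + t + 2*L) = -4104 + 4*t + 8*L)
1/(D(-2491, 224) + V(-1962)) = 1/((-4104 + 4*224 + 8*(-2491)) + (3 + (-1962)**2 + 2564*(-1962))) = 1/((-4104 + 896 - 19928) + (3 + 3849444 - 5030568)) = 1/(-23136 - 1181121) = 1/(-1204257) = -1/1204257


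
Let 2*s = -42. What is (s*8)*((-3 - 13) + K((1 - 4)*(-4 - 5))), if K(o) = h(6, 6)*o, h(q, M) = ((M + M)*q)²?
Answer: -23511936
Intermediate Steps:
s = -21 (s = (½)*(-42) = -21)
h(q, M) = 4*M²*q² (h(q, M) = ((2*M)*q)² = (2*M*q)² = 4*M²*q²)
K(o) = 5184*o (K(o) = (4*6²*6²)*o = (4*36*36)*o = 5184*o)
(s*8)*((-3 - 13) + K((1 - 4)*(-4 - 5))) = (-21*8)*((-3 - 13) + 5184*((1 - 4)*(-4 - 5))) = -168*(-16 + 5184*(-3*(-9))) = -168*(-16 + 5184*27) = -168*(-16 + 139968) = -168*139952 = -23511936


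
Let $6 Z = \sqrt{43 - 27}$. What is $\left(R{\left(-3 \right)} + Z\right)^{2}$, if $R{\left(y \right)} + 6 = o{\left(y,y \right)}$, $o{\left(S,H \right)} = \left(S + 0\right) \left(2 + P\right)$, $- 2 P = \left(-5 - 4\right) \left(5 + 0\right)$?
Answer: $\frac{223729}{36} \approx 6214.7$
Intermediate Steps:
$P = \frac{45}{2}$ ($P = - \frac{\left(-5 - 4\right) \left(5 + 0\right)}{2} = - \frac{\left(-9\right) 5}{2} = \left(- \frac{1}{2}\right) \left(-45\right) = \frac{45}{2} \approx 22.5$)
$o{\left(S,H \right)} = \frac{49 S}{2}$ ($o{\left(S,H \right)} = \left(S + 0\right) \left(2 + \frac{45}{2}\right) = S \frac{49}{2} = \frac{49 S}{2}$)
$R{\left(y \right)} = -6 + \frac{49 y}{2}$
$Z = \frac{2}{3}$ ($Z = \frac{\sqrt{43 - 27}}{6} = \frac{\sqrt{16}}{6} = \frac{1}{6} \cdot 4 = \frac{2}{3} \approx 0.66667$)
$\left(R{\left(-3 \right)} + Z\right)^{2} = \left(\left(-6 + \frac{49}{2} \left(-3\right)\right) + \frac{2}{3}\right)^{2} = \left(\left(-6 - \frac{147}{2}\right) + \frac{2}{3}\right)^{2} = \left(- \frac{159}{2} + \frac{2}{3}\right)^{2} = \left(- \frac{473}{6}\right)^{2} = \frac{223729}{36}$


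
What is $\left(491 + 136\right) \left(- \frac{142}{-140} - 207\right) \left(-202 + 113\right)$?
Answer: $\frac{804623457}{70} \approx 1.1495 \cdot 10^{7}$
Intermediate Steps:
$\left(491 + 136\right) \left(- \frac{142}{-140} - 207\right) \left(-202 + 113\right) = 627 \left(\left(-142\right) \left(- \frac{1}{140}\right) - 207\right) \left(-89\right) = 627 \left(\frac{71}{70} - 207\right) \left(-89\right) = 627 \left(\left(- \frac{14419}{70}\right) \left(-89\right)\right) = 627 \cdot \frac{1283291}{70} = \frac{804623457}{70}$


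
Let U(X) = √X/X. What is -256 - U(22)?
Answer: -256 - √22/22 ≈ -256.21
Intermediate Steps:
U(X) = X^(-½)
-256 - U(22) = -256 - 1/√22 = -256 - √22/22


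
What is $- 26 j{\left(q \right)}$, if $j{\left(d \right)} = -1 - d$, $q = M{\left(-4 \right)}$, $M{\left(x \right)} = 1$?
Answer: $52$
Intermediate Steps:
$q = 1$
$- 26 j{\left(q \right)} = - 26 \left(-1 - 1\right) = \left(-26\right) \left(-2\right) = 52$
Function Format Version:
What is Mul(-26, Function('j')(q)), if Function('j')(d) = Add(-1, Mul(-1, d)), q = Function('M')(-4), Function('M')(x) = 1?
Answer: 52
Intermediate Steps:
q = 1
Mul(-26, Function('j')(q)) = Mul(-26, Add(-1, Mul(-1, 1))) = Mul(-26, Add(-1, -1)) = Mul(-26, -2) = 52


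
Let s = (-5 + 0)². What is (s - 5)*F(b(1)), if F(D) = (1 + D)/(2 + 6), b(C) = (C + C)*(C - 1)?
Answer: 5/2 ≈ 2.5000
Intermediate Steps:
b(C) = 2*C*(-1 + C) (b(C) = (2*C)*(-1 + C) = 2*C*(-1 + C))
F(D) = ⅛ + D/8 (F(D) = (1 + D)/8 = (1 + D)*(⅛) = ⅛ + D/8)
s = 25 (s = (-5)² = 25)
(s - 5)*F(b(1)) = (25 - 5)*(⅛ + (2*1*(-1 + 1))/8) = 20*(⅛ + (2*1*0)/8) = 20*(⅛ + (⅛)*0) = 20*(⅛ + 0) = 20*(⅛) = 5/2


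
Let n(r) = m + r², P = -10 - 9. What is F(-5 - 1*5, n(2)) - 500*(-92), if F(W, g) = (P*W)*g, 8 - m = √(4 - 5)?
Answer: 48280 - 190*I ≈ 48280.0 - 190.0*I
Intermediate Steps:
m = 8 - I (m = 8 - √(4 - 5) = 8 - √(-1) = 8 - I ≈ 8.0 - 1.0*I)
P = -19
n(r) = 8 + r² - I (n(r) = (8 - I) + r² = 8 + r² - I)
F(W, g) = -19*W*g (F(W, g) = (-19*W)*g = -19*W*g)
F(-5 - 1*5, n(2)) - 500*(-92) = -19*(-5 - 1*5)*(8 + 2² - I) - 500*(-92) = -19*(-5 - 5)*(8 + 4 - I) + 46000 = -19*(-10)*(12 - I) + 46000 = (2280 - 190*I) + 46000 = 48280 - 190*I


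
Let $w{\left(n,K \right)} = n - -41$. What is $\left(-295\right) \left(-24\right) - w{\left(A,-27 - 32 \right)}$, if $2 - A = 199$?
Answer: $7236$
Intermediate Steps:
$A = -197$ ($A = 2 - 199 = -197$)
$w{\left(n,K \right)} = 41 + n$ ($w{\left(n,K \right)} = n + 41 = 41 + n$)
$\left(-295\right) \left(-24\right) - w{\left(A,-27 - 32 \right)} = \left(-295\right) \left(-24\right) - \left(41 - 197\right) = 7080 - -156 = 7080 + 156 = 7236$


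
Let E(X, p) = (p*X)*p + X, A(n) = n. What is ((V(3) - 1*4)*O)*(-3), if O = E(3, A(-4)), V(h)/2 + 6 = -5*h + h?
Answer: 6120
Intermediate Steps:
V(h) = -12 - 8*h (V(h) = -12 + 2*(-5*h + h) = -12 + 2*(-4*h) = -12 - 8*h)
E(X, p) = X + X*p² (E(X, p) = (X*p)*p + X = X*p² + X = X + X*p²)
O = 51 (O = 3*(1 + (-4)²) = 3*(1 + 16) = 3*17 = 51)
((V(3) - 1*4)*O)*(-3) = (((-12 - 8*3) - 1*4)*51)*(-3) = (((-12 - 24) - 4)*51)*(-3) = ((-36 - 4)*51)*(-3) = -40*51*(-3) = -2040*(-3) = 6120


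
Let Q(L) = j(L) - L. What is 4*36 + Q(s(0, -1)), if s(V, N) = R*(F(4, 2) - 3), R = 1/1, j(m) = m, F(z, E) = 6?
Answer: 144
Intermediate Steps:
R = 1
s(V, N) = 3 (s(V, N) = 1*(6 - 3) = 1*3 = 3)
Q(L) = 0 (Q(L) = L - L = 0)
4*36 + Q(s(0, -1)) = 4*36 + 0 = 144 + 0 = 144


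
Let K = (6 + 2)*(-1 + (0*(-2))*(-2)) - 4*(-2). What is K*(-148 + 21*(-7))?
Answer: 0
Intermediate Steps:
K = 0 (K = 8*(-1 + 0*(-2)) + 8 = 8*(-1 + 0) + 8 = 8*(-1) + 8 = -8 + 8 = 0)
K*(-148 + 21*(-7)) = 0*(-148 + 21*(-7)) = 0*(-148 - 147) = 0*(-295) = 0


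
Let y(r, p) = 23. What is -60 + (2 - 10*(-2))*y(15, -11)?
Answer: 446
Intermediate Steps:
-60 + (2 - 10*(-2))*y(15, -11) = -60 + (2 - 10*(-2))*23 = -60 + (2 + 20)*23 = -60 + 22*23 = -60 + 506 = 446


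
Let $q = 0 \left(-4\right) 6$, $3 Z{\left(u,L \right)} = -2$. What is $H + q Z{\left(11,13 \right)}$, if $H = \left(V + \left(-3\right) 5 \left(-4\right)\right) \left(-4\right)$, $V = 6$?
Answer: $-264$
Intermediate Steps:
$Z{\left(u,L \right)} = - \frac{2}{3}$ ($Z{\left(u,L \right)} = \frac{1}{3} \left(-2\right) = - \frac{2}{3}$)
$H = -264$ ($H = \left(6 + \left(-3\right) 5 \left(-4\right)\right) \left(-4\right) = \left(6 - -60\right) \left(-4\right) = \left(6 + 60\right) \left(-4\right) = 66 \left(-4\right) = -264$)
$q = 0$ ($q = 0 \cdot 6 = 0$)
$H + q Z{\left(11,13 \right)} = -264 + 0 \left(- \frac{2}{3}\right) = -264 + 0 = -264$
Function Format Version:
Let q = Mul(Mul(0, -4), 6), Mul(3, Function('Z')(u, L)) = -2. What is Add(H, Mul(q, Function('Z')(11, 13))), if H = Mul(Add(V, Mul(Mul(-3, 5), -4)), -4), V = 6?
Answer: -264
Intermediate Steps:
Function('Z')(u, L) = Rational(-2, 3) (Function('Z')(u, L) = Mul(Rational(1, 3), -2) = Rational(-2, 3))
H = -264 (H = Mul(Add(6, Mul(Mul(-3, 5), -4)), -4) = Mul(Add(6, Mul(-15, -4)), -4) = Mul(Add(6, 60), -4) = Mul(66, -4) = -264)
q = 0 (q = Mul(0, 6) = 0)
Add(H, Mul(q, Function('Z')(11, 13))) = Add(-264, Mul(0, Rational(-2, 3))) = Add(-264, 0) = -264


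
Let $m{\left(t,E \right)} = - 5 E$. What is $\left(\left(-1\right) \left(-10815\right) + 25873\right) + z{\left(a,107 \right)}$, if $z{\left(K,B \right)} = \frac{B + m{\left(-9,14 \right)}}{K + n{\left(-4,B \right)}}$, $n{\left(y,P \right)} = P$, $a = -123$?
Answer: $\frac{586971}{16} \approx 36686.0$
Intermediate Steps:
$z{\left(K,B \right)} = \frac{-70 + B}{B + K}$ ($z{\left(K,B \right)} = \frac{B - 70}{K + B} = \frac{B - 70}{B + K} = \frac{-70 + B}{B + K}$)
$\left(\left(-1\right) \left(-10815\right) + 25873\right) + z{\left(a,107 \right)} = \left(\left(-1\right) \left(-10815\right) + 25873\right) + \frac{-70 + 107}{107 - 123} = \left(10815 + 25873\right) + \frac{1}{-16} \cdot 37 = 36688 - \frac{37}{16} = \frac{586971}{16}$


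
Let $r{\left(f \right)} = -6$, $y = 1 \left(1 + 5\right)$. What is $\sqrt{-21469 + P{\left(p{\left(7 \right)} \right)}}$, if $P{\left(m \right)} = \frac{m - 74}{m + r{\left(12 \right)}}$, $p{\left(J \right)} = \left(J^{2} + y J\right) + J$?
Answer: $\frac{i \sqrt{11356963}}{23} \approx 146.52 i$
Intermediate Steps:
$y = 6$ ($y = 1 \cdot 6 = 6$)
$p{\left(J \right)} = J^{2} + 7 J$ ($p{\left(J \right)} = \left(J^{2} + 6 J\right) + J = J^{2} + 7 J$)
$P{\left(m \right)} = \frac{-74 + m}{-6 + m}$ ($P{\left(m \right)} = \frac{m - 74}{m - 6} = \frac{-74 + m}{-6 + m}$)
$\sqrt{-21469 + P{\left(p{\left(7 \right)} \right)}} = \sqrt{-21469 + \frac{-74 + 7 \left(7 + 7\right)}{-6 + 7 \left(7 + 7\right)}} = \sqrt{-21469 + \frac{-74 + 7 \cdot 14}{-6 + 7 \cdot 14}} = \sqrt{-21469 + \frac{-74 + 98}{-6 + 98}} = \sqrt{-21469 + \frac{1}{92} \cdot 24} = \sqrt{-21469 + \frac{6}{23}} = \sqrt{- \frac{493781}{23}} = \frac{i \sqrt{11356963}}{23}$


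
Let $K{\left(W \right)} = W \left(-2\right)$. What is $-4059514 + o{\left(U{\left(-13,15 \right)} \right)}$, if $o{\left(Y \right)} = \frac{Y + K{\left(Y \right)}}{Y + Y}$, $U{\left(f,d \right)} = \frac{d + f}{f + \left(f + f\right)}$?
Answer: $- \frac{8119029}{2} \approx -4.0595 \cdot 10^{6}$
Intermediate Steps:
$K{\left(W \right)} = - 2 W$
$U{\left(f,d \right)} = \frac{d + f}{3 f}$ ($U{\left(f,d \right)} = \frac{d + f}{f + 2 f} = \frac{d + f}{3 f}$)
$o{\left(Y \right)} = - \frac{1}{2}$ ($o{\left(Y \right)} = \frac{Y - 2 Y}{Y + Y} = \frac{\left(-1\right) Y}{2 Y} = - Y \frac{1}{2 Y} = - \frac{1}{2}$)
$-4059514 + o{\left(U{\left(-13,15 \right)} \right)} = -4059514 - \frac{1}{2} = - \frac{8119029}{2}$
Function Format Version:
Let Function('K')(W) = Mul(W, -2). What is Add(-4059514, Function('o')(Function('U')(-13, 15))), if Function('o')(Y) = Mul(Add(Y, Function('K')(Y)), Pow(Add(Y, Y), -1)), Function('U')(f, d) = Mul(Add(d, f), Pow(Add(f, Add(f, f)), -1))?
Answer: Rational(-8119029, 2) ≈ -4.0595e+6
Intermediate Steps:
Function('K')(W) = Mul(-2, W)
Function('U')(f, d) = Mul(Rational(1, 3), Pow(f, -1), Add(d, f)) (Function('U')(f, d) = Mul(Add(d, f), Pow(Add(f, Mul(2, f)), -1)) = Mul(Add(d, f), Pow(Mul(3, f), -1)) = Mul(Add(d, f), Mul(Rational(1, 3), Pow(f, -1))) = Mul(Rational(1, 3), Pow(f, -1), Add(d, f)))
Function('o')(Y) = Rational(-1, 2) (Function('o')(Y) = Mul(Add(Y, Mul(-2, Y)), Pow(Add(Y, Y), -1)) = Mul(Mul(-1, Y), Pow(Mul(2, Y), -1)) = Mul(Mul(-1, Y), Mul(Rational(1, 2), Pow(Y, -1))) = Rational(-1, 2))
Add(-4059514, Function('o')(Function('U')(-13, 15))) = Add(-4059514, Rational(-1, 2)) = Rational(-8119029, 2)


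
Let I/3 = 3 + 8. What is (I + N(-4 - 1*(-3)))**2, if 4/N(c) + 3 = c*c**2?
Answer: 1024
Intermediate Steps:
I = 33 (I = 3*(3 + 8) = 3*11 = 33)
N(c) = 4/(-3 + c**3) (N(c) = 4/(-3 + c*c**2) = 4/(-3 + c**3))
(I + N(-4 - 1*(-3)))**2 = (33 + 4/(-3 + (-4 - 1*(-3))**3))**2 = (33 + 4/(-3 + (-4 + 3)**3))**2 = (33 + 4/(-3 + (-1)**3))**2 = (33 + 4/(-3 - 1))**2 = (33 + 4/(-4))**2 = (33 + 4*(-1/4))**2 = (33 - 1)**2 = 32**2 = 1024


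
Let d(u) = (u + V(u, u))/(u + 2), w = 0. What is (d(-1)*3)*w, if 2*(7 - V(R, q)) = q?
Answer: 0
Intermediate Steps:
V(R, q) = 7 - q/2
d(u) = (7 + u/2)/(2 + u) (d(u) = (u + (7 - u/2))/(u + 2) = (7 + u/2)/(2 + u))
(d(-1)*3)*w = (((14 - 1)/(2*(2 - 1)))*3)*0 = (((1/2)*13/1)*3)*0 = (((1/2)*1*13)*3)*0 = ((13/2)*3)*0 = (39/2)*0 = 0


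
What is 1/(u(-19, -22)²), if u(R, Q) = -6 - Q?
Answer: 1/256 ≈ 0.0039063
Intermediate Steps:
1/(u(-19, -22)²) = 1/((-6 - 1*(-22))²) = 1/((-6 + 22)²) = 1/(16²) = 1/256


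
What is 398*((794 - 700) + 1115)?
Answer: 481182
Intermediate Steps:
398*((794 - 700) + 1115) = 398*(94 + 1115) = 398*1209 = 481182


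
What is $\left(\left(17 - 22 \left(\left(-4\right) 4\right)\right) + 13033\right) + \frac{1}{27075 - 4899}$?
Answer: $\frac{297202753}{22176} \approx 13402.0$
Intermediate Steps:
$\left(\left(17 - 22 \left(\left(-4\right) 4\right)\right) + 13033\right) + \frac{1}{27075 - 4899} = \left(\left(17 - -352\right) + 13033\right) + \frac{1}{22176} = \left(\left(17 + 352\right) + 13033\right) + \frac{1}{22176} = \left(369 + 13033\right) + \frac{1}{22176} = 13402 + \frac{1}{22176} = \frac{297202753}{22176}$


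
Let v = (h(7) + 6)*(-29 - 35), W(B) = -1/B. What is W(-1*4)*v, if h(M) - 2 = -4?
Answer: -64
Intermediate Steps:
h(M) = -2 (h(M) = 2 - 4 = -2)
v = -256 (v = (-2 + 6)*(-29 - 35) = 4*(-64) = -256)
W(-1*4)*v = -1/((-1*4))*(-256) = -1/(-4)*(-256) = -1*(-¼)*(-256) = (¼)*(-256) = -64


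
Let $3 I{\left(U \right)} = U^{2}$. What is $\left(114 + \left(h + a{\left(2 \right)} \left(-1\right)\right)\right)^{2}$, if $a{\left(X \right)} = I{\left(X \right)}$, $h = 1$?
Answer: $\frac{116281}{9} \approx 12920.0$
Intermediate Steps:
$I{\left(U \right)} = \frac{U^{2}}{3}$
$a{\left(X \right)} = \frac{X^{2}}{3}$
$\left(114 + \left(h + a{\left(2 \right)} \left(-1\right)\right)\right)^{2} = \left(114 + \left(1 + \frac{2^{2}}{3} \left(-1\right)\right)\right)^{2} = \left(114 + \left(1 + \frac{1}{3} \cdot 4 \left(-1\right)\right)\right)^{2} = \left(114 + \left(1 + \frac{4}{3} \left(-1\right)\right)\right)^{2} = \left(114 + \left(1 - \frac{4}{3}\right)\right)^{2} = \left(114 - \frac{1}{3}\right)^{2} = \left(\frac{341}{3}\right)^{2} = \frac{116281}{9}$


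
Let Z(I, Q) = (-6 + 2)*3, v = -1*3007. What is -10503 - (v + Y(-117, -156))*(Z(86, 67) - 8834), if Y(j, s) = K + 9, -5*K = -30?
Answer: -26477735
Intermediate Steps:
K = 6 (K = -1/5*(-30) = 6)
Y(j, s) = 15 (Y(j, s) = 6 + 9 = 15)
v = -3007
Z(I, Q) = -12 (Z(I, Q) = -4*3 = -12)
-10503 - (v + Y(-117, -156))*(Z(86, 67) - 8834) = -10503 - (-3007 + 15)*(-12 - 8834) = -10503 - (-2992)*(-8846) = -10503 - 1*26467232 = -10503 - 26467232 = -26477735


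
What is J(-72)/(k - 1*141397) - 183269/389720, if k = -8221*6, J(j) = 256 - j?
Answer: -35081441647/74328567560 ≈ -0.47198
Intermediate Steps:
k = -49326
J(-72)/(k - 1*141397) - 183269/389720 = (256 - 1*(-72))/(-49326 - 1*141397) - 183269/389720 = (256 + 72)/(-49326 - 141397) - 183269*1/389720 = 328/(-190723) - 183269/389720 = 328*(-1/190723) - 183269/389720 = -328/190723 - 183269/389720 = -35081441647/74328567560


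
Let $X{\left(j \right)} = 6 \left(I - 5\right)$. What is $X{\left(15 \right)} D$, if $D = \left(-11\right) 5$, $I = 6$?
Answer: $-330$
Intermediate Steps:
$X{\left(j \right)} = 6$ ($X{\left(j \right)} = 6 \left(6 - 5\right) = 6 \cdot 1 = 6$)
$D = -55$
$X{\left(15 \right)} D = 6 \left(-55\right) = -330$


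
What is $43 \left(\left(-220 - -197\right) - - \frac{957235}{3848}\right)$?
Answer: $\frac{37355433}{3848} \approx 9707.8$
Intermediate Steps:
$43 \left(\left(-220 - -197\right) - - \frac{957235}{3848}\right) = 43 \left(\left(-220 + 197\right) + \left(\left(\left(-94\right) \left(- \frac{1}{37}\right) - - \frac{23}{104}\right) + 246\right)\right) = 43 \left(-23 + \left(\left(\frac{94}{37} + \frac{23}{104}\right) + 246\right)\right) = 43 \left(-23 + \left(\frac{10627}{3848} + 246\right)\right) = 43 \left(-23 + \frac{957235}{3848}\right) = 43 \cdot \frac{868731}{3848} = \frac{37355433}{3848}$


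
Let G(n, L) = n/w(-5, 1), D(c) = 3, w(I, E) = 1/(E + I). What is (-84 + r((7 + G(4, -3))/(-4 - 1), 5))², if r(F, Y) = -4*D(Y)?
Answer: 9216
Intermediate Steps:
G(n, L) = -4*n (G(n, L) = n/(1/(1 - 5)) = n/(1/(-4)) = n/(-¼) = n*(-4) = -4*n)
r(F, Y) = -12 (r(F, Y) = -4*3 = -12)
(-84 + r((7 + G(4, -3))/(-4 - 1), 5))² = (-84 - 12)² = (-96)² = 9216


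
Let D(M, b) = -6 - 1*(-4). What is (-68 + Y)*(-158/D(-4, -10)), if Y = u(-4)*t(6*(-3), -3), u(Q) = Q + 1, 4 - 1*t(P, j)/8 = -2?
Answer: -16748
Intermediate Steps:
t(P, j) = 48 (t(P, j) = 32 - 8*(-2) = 32 + 16 = 48)
D(M, b) = -2 (D(M, b) = -6 + 4 = -2)
u(Q) = 1 + Q
Y = -144 (Y = (1 - 4)*48 = -3*48 = -144)
(-68 + Y)*(-158/D(-4, -10)) = (-68 - 144)*(-158/(-2)) = -(-33496)*(-1)/2 = -212*79 = -16748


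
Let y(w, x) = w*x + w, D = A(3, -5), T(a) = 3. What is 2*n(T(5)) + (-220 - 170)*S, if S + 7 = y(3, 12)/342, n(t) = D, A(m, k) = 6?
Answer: 51253/19 ≈ 2697.5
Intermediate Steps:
D = 6
y(w, x) = w + w*x
n(t) = 6
S = -785/114 (S = -7 + (3*(1 + 12))/342 = -7 + (3*13)*(1/342) = -7 + 39*(1/342) = -7 + 13/114 = -785/114 ≈ -6.8860)
2*n(T(5)) + (-220 - 170)*S = 2*6 + (-220 - 170)*(-785/114) = 12 - 390*(-785/114) = 12 + 51025/19 = 51253/19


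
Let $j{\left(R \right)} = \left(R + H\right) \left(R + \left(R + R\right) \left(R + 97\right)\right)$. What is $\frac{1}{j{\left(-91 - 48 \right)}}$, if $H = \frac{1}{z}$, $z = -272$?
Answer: $- \frac{272}{436202433} \approx -6.2356 \cdot 10^{-7}$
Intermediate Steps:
$H = - \frac{1}{272}$ ($H = \frac{1}{-272} = - \frac{1}{272} \approx -0.0036765$)
$j{\left(R \right)} = \left(- \frac{1}{272} + R\right) \left(R + 2 R \left(97 + R\right)\right)$ ($j{\left(R \right)} = \left(R - \frac{1}{272}\right) \left(R + \left(R + R\right) \left(R + 97\right)\right) = \left(- \frac{1}{272} + R\right) \left(R + 2 R \left(97 + R\right)\right)$)
$\frac{1}{j{\left(-91 - 48 \right)}} = \frac{1}{\frac{1}{272} \left(-91 - 48\right) \left(-195 + 544 \left(-91 - 48\right)^{2} + 53038 \left(-91 - 48\right)\right)} = \frac{1}{\frac{1}{272} \left(-139\right) \left(-195 + 544 \left(-139\right)^{2} + 53038 \left(-139\right)\right)} = \frac{1}{\frac{1}{272} \left(-139\right) \left(-195 + 544 \cdot 19321 - 7372282\right)} = \frac{1}{\frac{1}{272} \left(-139\right) \left(-195 + 10510624 - 7372282\right)} = \frac{1}{\frac{1}{272} \left(-139\right) 3138147} = \frac{1}{- \frac{436202433}{272}} = - \frac{272}{436202433}$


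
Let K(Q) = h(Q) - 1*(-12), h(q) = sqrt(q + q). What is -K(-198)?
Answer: -12 - 6*I*sqrt(11) ≈ -12.0 - 19.9*I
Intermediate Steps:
h(q) = sqrt(2)*sqrt(q) (h(q) = sqrt(2*q) = sqrt(2)*sqrt(q))
K(Q) = 12 + sqrt(2)*sqrt(Q) (K(Q) = sqrt(2)*sqrt(Q) - 1*(-12) = sqrt(2)*sqrt(Q) + 12 = 12 + sqrt(2)*sqrt(Q))
-K(-198) = -(12 + sqrt(2)*sqrt(-198)) = -(12 + sqrt(2)*(3*I*sqrt(22))) = -(12 + 6*I*sqrt(11)) = -12 - 6*I*sqrt(11)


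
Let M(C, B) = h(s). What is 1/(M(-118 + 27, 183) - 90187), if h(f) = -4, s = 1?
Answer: -1/90191 ≈ -1.1088e-5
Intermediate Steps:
M(C, B) = -4
1/(M(-118 + 27, 183) - 90187) = 1/(-4 - 90187) = 1/(-90191) = -1/90191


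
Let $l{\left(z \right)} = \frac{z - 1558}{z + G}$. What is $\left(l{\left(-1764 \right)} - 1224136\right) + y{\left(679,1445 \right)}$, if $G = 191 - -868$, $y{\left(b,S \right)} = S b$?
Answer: $- \frac{171298283}{705} \approx -2.4298 \cdot 10^{5}$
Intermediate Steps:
$G = 1059$ ($G = 191 + 868 = 1059$)
$l{\left(z \right)} = \frac{-1558 + z}{1059 + z}$ ($l{\left(z \right)} = \frac{z - 1558}{z + 1059} = \frac{-1558 + z}{1059 + z}$)
$\left(l{\left(-1764 \right)} - 1224136\right) + y{\left(679,1445 \right)} = \left(\frac{-1558 - 1764}{1059 - 1764} - 1224136\right) + 1445 \cdot 679 = \left(\frac{1}{-705} \left(-3322\right) - 1224136\right) + 981155 = \left(\left(- \frac{1}{705}\right) \left(-3322\right) - 1224136\right) + 981155 = \left(\frac{3322}{705} - 1224136\right) + 981155 = - \frac{863012558}{705} + 981155 = - \frac{171298283}{705}$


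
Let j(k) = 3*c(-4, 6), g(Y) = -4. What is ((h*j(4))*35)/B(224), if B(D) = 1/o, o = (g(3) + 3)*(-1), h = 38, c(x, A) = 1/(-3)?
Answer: -1330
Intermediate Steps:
c(x, A) = -⅓
j(k) = -1 (j(k) = 3*(-⅓) = -1)
o = 1 (o = (-4 + 3)*(-1) = -1*(-1) = 1)
B(D) = 1 (B(D) = 1/1 = 1)
((h*j(4))*35)/B(224) = ((38*(-1))*35)/1 = -38*35*1 = -1330*1 = -1330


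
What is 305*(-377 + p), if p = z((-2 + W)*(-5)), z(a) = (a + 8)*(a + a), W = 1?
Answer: -75335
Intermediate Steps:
z(a) = 2*a*(8 + a) (z(a) = (8 + a)*(2*a) = 2*a*(8 + a))
p = 130 (p = 2*((-2 + 1)*(-5))*(8 + (-2 + 1)*(-5)) = 2*(-1*(-5))*(8 - 1*(-5)) = 2*5*(8 + 5) = 2*5*13 = 130)
305*(-377 + p) = 305*(-377 + 130) = 305*(-247) = -75335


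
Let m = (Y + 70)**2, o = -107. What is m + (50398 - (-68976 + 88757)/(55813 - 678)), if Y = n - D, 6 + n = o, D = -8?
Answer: 2846214324/55135 ≈ 51623.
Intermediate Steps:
n = -113 (n = -6 - 107 = -113)
Y = -105 (Y = -113 - 1*(-8) = -113 + 8 = -105)
m = 1225 (m = (-105 + 70)**2 = (-35)**2 = 1225)
m + (50398 - (-68976 + 88757)/(55813 - 678)) = 1225 + (50398 - (-68976 + 88757)/(55813 - 678)) = 1225 + (50398 - 19781/55135) = 1225 + 2778673949/55135 = 2846214324/55135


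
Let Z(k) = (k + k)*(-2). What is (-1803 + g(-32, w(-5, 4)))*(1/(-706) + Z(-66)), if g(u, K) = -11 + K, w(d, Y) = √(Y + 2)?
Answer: -169049381/353 + 186383*√6/706 ≈ -4.7825e+5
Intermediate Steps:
Z(k) = -4*k (Z(k) = (2*k)*(-2) = -4*k)
w(d, Y) = √(2 + Y)
(-1803 + g(-32, w(-5, 4)))*(1/(-706) + Z(-66)) = (-1803 + (-11 + √(2 + 4)))*(1/(-706) - 4*(-66)) = (-1803 + (-11 + √6))*(-1/706 + 264) = (-1814 + √6)*(186383/706) = -169049381/353 + 186383*√6/706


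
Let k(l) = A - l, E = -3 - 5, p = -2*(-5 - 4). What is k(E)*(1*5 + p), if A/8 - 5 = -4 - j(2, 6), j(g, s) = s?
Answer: -736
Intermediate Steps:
A = -40 (A = 40 + 8*(-4 - 1*6) = 40 + 8*(-4 - 6) = 40 + 8*(-10) = 40 - 80 = -40)
p = 18 (p = -2*(-9) = 18)
E = -8
k(l) = -40 - l
k(E)*(1*5 + p) = (-40 - 1*(-8))*(1*5 + 18) = (-40 + 8)*(5 + 18) = -32*23 = -736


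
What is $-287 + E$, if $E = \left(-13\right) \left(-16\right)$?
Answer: $-79$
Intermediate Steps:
$E = 208$
$-287 + E = -287 + 208 = -79$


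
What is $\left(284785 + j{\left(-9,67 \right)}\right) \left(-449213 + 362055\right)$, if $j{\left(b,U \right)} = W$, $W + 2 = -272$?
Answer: $-24797409738$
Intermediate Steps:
$W = -274$ ($W = -2 - 272 = -274$)
$j{\left(b,U \right)} = -274$
$\left(284785 + j{\left(-9,67 \right)}\right) \left(-449213 + 362055\right) = \left(284785 - 274\right) \left(-449213 + 362055\right) = 284511 \left(-87158\right) = -24797409738$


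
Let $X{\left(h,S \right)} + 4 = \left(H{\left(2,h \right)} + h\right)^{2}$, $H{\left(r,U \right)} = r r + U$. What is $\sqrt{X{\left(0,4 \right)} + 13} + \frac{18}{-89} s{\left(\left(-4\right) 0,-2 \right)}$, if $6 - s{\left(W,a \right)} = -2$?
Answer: $\frac{301}{89} \approx 3.382$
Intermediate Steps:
$H{\left(r,U \right)} = U + r^{2}$ ($H{\left(r,U \right)} = r^{2} + U = U + r^{2}$)
$X{\left(h,S \right)} = -4 + \left(4 + 2 h\right)^{2}$ ($X{\left(h,S \right)} = -4 + \left(\left(h + 2^{2}\right) + h\right)^{2} = -4 + \left(\left(h + 4\right) + h\right)^{2} = -4 + \left(\left(4 + h\right) + h\right)^{2} = -4 + \left(4 + 2 h\right)^{2}$)
$s{\left(W,a \right)} = 8$ ($s{\left(W,a \right)} = 6 - -2 = 6 + 2 = 8$)
$\sqrt{X{\left(0,4 \right)} + 13} + \frac{18}{-89} s{\left(\left(-4\right) 0,-2 \right)} = \sqrt{\left(-4 + 4 \left(2 + 0\right)^{2}\right) + 13} + \frac{18}{-89} \cdot 8 = \sqrt{\left(-4 + 4 \cdot 2^{2}\right) + 13} + 18 \left(- \frac{1}{89}\right) 8 = \sqrt{\left(-4 + 4 \cdot 4\right) + 13} - \frac{144}{89} = \sqrt{\left(-4 + 16\right) + 13} - \frac{144}{89} = \sqrt{12 + 13} - \frac{144}{89} = \sqrt{25} - \frac{144}{89} = 5 - \frac{144}{89} = \frac{301}{89}$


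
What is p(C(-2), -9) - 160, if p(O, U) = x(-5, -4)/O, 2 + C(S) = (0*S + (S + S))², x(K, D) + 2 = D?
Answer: -1123/7 ≈ -160.43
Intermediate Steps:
x(K, D) = -2 + D
C(S) = -2 + 4*S² (C(S) = -2 + (0*S + (S + S))² = -2 + (0 + 2*S)² = -2 + (2*S)² = -2 + 4*S²)
p(O, U) = -6/O (p(O, U) = (-2 - 4)/O = -6/O)
p(C(-2), -9) - 160 = -6/(-2 + 4*(-2)²) - 160 = -6/(-2 + 4*4) - 160 = -6/(-2 + 16) - 160 = -6/14 - 160 = -6*1/14 - 160 = -3/7 - 160 = -1123/7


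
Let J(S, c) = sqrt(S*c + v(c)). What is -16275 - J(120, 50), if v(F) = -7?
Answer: -16275 - sqrt(5993) ≈ -16352.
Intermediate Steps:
J(S, c) = sqrt(-7 + S*c) (J(S, c) = sqrt(S*c - 7) = sqrt(-7 + S*c))
-16275 - J(120, 50) = -16275 - sqrt(-7 + 120*50) = -16275 - sqrt(-7 + 6000) = -16275 - sqrt(5993)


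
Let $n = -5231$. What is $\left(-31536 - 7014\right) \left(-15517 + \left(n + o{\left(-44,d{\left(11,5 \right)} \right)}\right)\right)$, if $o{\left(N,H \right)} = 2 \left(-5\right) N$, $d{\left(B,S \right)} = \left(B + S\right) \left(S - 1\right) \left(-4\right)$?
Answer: $782873400$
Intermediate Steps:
$d{\left(B,S \right)} = - 4 \left(-1 + S\right) \left(B + S\right)$ ($d{\left(B,S \right)} = \left(B + S\right) \left(-1 + S\right) \left(-4\right) = \left(-1 + S\right) \left(B + S\right) \left(-4\right) = - 4 \left(-1 + S\right) \left(B + S\right)$)
$o{\left(N,H \right)} = - 10 N$
$\left(-31536 - 7014\right) \left(-15517 + \left(n + o{\left(-44,d{\left(11,5 \right)} \right)}\right)\right) = \left(-31536 - 7014\right) \left(-15517 - 4791\right) = - 38550 \left(-15517 + \left(-5231 + 440\right)\right) = - 38550 \left(-15517 - 4791\right) = \left(-38550\right) \left(-20308\right) = 782873400$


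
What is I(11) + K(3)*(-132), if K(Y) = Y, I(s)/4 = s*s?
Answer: 88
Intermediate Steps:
I(s) = 4*s² (I(s) = 4*(s*s) = 4*s²)
I(11) + K(3)*(-132) = 4*11² + 3*(-132) = 4*121 - 396 = 484 - 396 = 88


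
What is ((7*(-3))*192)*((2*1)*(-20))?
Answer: 161280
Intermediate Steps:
((7*(-3))*192)*((2*1)*(-20)) = (-21*192)*(2*(-20)) = -4032*(-40) = 161280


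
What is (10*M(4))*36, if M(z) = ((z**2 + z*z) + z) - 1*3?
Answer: 11880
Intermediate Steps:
M(z) = -3 + z + 2*z**2 (M(z) = ((z**2 + z**2) + z) - 3 = (2*z**2 + z) - 3 = (z + 2*z**2) - 3 = -3 + z + 2*z**2)
(10*M(4))*36 = (10*(-3 + 4 + 2*4**2))*36 = (10*(-3 + 4 + 2*16))*36 = (10*(-3 + 4 + 32))*36 = (10*33)*36 = 330*36 = 11880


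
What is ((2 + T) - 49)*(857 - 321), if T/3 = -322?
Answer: -542968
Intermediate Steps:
T = -966 (T = 3*(-322) = -966)
((2 + T) - 49)*(857 - 321) = ((2 - 966) - 49)*(857 - 321) = (-964 - 49)*536 = -1013*536 = -542968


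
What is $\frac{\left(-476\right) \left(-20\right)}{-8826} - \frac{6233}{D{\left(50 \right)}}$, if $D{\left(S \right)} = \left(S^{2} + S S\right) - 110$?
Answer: $- \frac{16927543}{7193190} \approx -2.3533$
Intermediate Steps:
$D{\left(S \right)} = -110 + 2 S^{2}$ ($D{\left(S \right)} = \left(S^{2} + S^{2}\right) - 110 = 2 S^{2} - 110 = -110 + 2 S^{2}$)
$\frac{\left(-476\right) \left(-20\right)}{-8826} - \frac{6233}{D{\left(50 \right)}} = \frac{\left(-476\right) \left(-20\right)}{-8826} - \frac{6233}{-110 + 2 \cdot 50^{2}} = 9520 \left(- \frac{1}{8826}\right) - \frac{6233}{-110 + 2 \cdot 2500} = - \frac{4760}{4413} - \frac{6233}{-110 + 5000} = - \frac{4760}{4413} - \frac{6233}{4890} = - \frac{16927543}{7193190}$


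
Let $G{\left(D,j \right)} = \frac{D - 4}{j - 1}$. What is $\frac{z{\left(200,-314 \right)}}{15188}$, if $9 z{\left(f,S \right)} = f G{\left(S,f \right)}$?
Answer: $- \frac{5300}{2266809} \approx -0.0023381$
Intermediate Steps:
$G{\left(D,j \right)} = \frac{-4 + D}{-1 + j}$
$z{\left(f,S \right)} = \frac{f \left(-4 + S\right)}{9 \left(-1 + f\right)}$ ($z{\left(f,S \right)} = \frac{f \frac{-4 + S}{-1 + f}}{9} = \frac{f \frac{1}{-1 + f} \left(-4 + S\right)}{9} = \frac{f \left(-4 + S\right)}{9 \left(-1 + f\right)}$)
$\frac{z{\left(200,-314 \right)}}{15188} = \frac{\frac{1}{9} \cdot 200 \frac{1}{-1 + 200} \left(-4 - 314\right)}{15188} = \frac{1}{9} \cdot 200 \cdot \frac{1}{199} \left(-318\right) \frac{1}{15188} = \left(- \frac{21200}{597}\right) \frac{1}{15188} = - \frac{5300}{2266809}$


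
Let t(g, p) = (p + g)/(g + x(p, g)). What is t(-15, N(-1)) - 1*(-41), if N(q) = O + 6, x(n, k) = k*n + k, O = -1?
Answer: 863/21 ≈ 41.095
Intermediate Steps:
x(n, k) = k + k*n
N(q) = 5 (N(q) = -1 + 6 = 5)
t(g, p) = (g + p)/(g + g*(1 + p)) (t(g, p) = (p + g)/(g + g*(1 + p)) = (g + p)/(g + g*(1 + p)))
t(-15, N(-1)) - 1*(-41) = (-15 + 5)/((-15)*(2 + 5)) - 1*(-41) = -1/15*(-10)/7 + 41 = -1/15*⅐*(-10) + 41 = 2/21 + 41 = 863/21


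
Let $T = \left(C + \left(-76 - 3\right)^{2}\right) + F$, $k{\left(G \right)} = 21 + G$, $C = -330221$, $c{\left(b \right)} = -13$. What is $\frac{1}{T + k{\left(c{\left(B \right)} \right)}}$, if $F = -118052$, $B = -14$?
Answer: $- \frac{1}{442024} \approx -2.2623 \cdot 10^{-6}$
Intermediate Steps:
$T = -442032$ ($T = \left(-330221 + \left(-76 - 3\right)^{2}\right) - 118052 = \left(-330221 + \left(-79\right)^{2}\right) - 118052 = \left(-330221 + 6241\right) - 118052 = -323980 - 118052 = -442032$)
$\frac{1}{T + k{\left(c{\left(B \right)} \right)}} = \frac{1}{-442032 + \left(21 - 13\right)} = \frac{1}{-442032 + 8} = \frac{1}{-442024} = - \frac{1}{442024}$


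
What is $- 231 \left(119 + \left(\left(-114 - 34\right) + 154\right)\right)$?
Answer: $-28875$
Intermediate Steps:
$- 231 \left(119 + \left(\left(-114 - 34\right) + 154\right)\right) = - 231 \left(119 + \left(-148 + 154\right)\right) = - 231 \left(119 + 6\right) = \left(-231\right) 125 = -28875$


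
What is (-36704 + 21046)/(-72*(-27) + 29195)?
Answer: -15658/31139 ≈ -0.50284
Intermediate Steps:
(-36704 + 21046)/(-72*(-27) + 29195) = -15658/(1944 + 29195) = -15658/31139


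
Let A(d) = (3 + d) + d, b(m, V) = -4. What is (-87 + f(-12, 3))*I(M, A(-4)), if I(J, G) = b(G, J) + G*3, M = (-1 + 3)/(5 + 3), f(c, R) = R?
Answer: 1596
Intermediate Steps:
M = ¼ (M = 2/8 = 2*(⅛) = ¼ ≈ 0.25000)
A(d) = 3 + 2*d
I(J, G) = -4 + 3*G (I(J, G) = -4 + G*3 = -4 + 3*G)
(-87 + f(-12, 3))*I(M, A(-4)) = (-87 + 3)*(-4 + 3*(3 + 2*(-4))) = -84*(-4 + 3*(3 - 8)) = -84*(-4 + 3*(-5)) = -84*(-4 - 15) = -84*(-19) = 1596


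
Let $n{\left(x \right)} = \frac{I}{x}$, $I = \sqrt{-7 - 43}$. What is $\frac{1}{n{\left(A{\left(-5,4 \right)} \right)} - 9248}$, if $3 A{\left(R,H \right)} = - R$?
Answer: $- \frac{4624}{42762761} - \frac{3 i \sqrt{2}}{85525522} \approx -0.00010813 - 4.9607 \cdot 10^{-8} i$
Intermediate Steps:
$A{\left(R,H \right)} = - \frac{R}{3}$ ($A{\left(R,H \right)} = \frac{\left(-1\right) R}{3} = - \frac{R}{3}$)
$I = 5 i \sqrt{2}$ ($I = \sqrt{-50} = 5 i \sqrt{2} \approx 7.0711 i$)
$n{\left(x \right)} = \frac{5 i \sqrt{2}}{x}$
$\frac{1}{n{\left(A{\left(-5,4 \right)} \right)} - 9248} = \frac{1}{\frac{5 i \sqrt{2}}{\left(- \frac{1}{3}\right) \left(-5\right)} - 9248} = \frac{1}{\frac{5 i \sqrt{2}}{\frac{5}{3}} - 9248} = \frac{1}{5 i \sqrt{2} \cdot \frac{3}{5} - 9248} = \frac{1}{3 i \sqrt{2} - 9248} = \frac{1}{-9248 + 3 i \sqrt{2}}$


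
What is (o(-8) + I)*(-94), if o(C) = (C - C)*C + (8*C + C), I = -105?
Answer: 16638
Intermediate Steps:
o(C) = 9*C (o(C) = 0*C + 9*C = 0 + 9*C = 9*C)
(o(-8) + I)*(-94) = (9*(-8) - 105)*(-94) = (-72 - 105)*(-94) = -177*(-94) = 16638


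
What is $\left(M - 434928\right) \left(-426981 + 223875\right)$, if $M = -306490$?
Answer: $150586444308$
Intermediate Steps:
$\left(M - 434928\right) \left(-426981 + 223875\right) = \left(-306490 - 434928\right) \left(-426981 + 223875\right) = \left(-741418\right) \left(-203106\right) = 150586444308$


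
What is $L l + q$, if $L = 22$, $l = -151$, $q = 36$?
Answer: $-3286$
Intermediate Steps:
$L l + q = 22 \left(-151\right) + 36 = -3322 + 36 = -3286$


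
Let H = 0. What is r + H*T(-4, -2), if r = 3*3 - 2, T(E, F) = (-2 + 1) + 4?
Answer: 7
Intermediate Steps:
T(E, F) = 3 (T(E, F) = -1 + 4 = 3)
r = 7 (r = 9 - 2 = 7)
r + H*T(-4, -2) = 7 + 0*3 = 7 + 0 = 7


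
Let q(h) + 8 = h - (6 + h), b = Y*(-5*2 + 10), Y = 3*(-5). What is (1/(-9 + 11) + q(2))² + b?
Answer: 729/4 ≈ 182.25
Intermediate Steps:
Y = -15
b = 0 (b = -15*(-5*2 + 10) = -15*(-10 + 10) = -15*0 = 0)
q(h) = -14 (q(h) = -8 + (h - (6 + h)) = -8 + (h + (-6 - h)) = -8 - 6 = -14)
(1/(-9 + 11) + q(2))² + b = (1/(-9 + 11) - 14)² + 0 = (1/2 - 14)² + 0 = (½ - 14)² + 0 = (-27/2)² + 0 = 729/4 + 0 = 729/4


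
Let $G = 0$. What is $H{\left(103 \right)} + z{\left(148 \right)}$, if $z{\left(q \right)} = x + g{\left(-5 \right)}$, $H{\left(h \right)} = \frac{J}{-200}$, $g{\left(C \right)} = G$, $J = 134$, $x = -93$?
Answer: $- \frac{9367}{100} \approx -93.67$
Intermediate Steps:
$g{\left(C \right)} = 0$
$H{\left(h \right)} = - \frac{67}{100}$ ($H{\left(h \right)} = \frac{134}{-200} = 134 \left(- \frac{1}{200}\right) = - \frac{67}{100}$)
$z{\left(q \right)} = -93$ ($z{\left(q \right)} = -93 + 0 = -93$)
$H{\left(103 \right)} + z{\left(148 \right)} = - \frac{67}{100} - 93 = - \frac{9367}{100}$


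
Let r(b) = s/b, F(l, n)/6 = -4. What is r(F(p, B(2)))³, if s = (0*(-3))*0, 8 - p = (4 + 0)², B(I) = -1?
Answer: 0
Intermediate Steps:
p = -8 (p = 8 - (4 + 0)² = 8 - 1*4² = 8 - 1*16 = 8 - 16 = -8)
F(l, n) = -24 (F(l, n) = 6*(-4) = -24)
s = 0 (s = 0*0 = 0)
r(b) = 0 (r(b) = 0/b = 0)
r(F(p, B(2)))³ = 0³ = 0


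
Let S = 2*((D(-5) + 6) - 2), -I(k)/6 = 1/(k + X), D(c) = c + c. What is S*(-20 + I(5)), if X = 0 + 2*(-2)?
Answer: 312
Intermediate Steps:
D(c) = 2*c
X = -4 (X = 0 - 4 = -4)
I(k) = -6/(-4 + k) (I(k) = -6/(k - 4) = -6/(-4 + k))
S = -12 (S = 2*((2*(-5) + 6) - 2) = 2*((-10 + 6) - 2) = 2*(-4 - 2) = 2*(-6) = -12)
S*(-20 + I(5)) = -12*(-20 - 6/(-4 + 5)) = -12*(-20 - 6/1) = -12*(-20 - 6*1) = -12*(-20 - 6) = -12*(-26) = 312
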